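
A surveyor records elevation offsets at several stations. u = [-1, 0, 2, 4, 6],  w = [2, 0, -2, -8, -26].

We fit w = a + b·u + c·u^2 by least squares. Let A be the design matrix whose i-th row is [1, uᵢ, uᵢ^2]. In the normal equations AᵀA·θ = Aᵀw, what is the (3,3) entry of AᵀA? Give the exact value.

Row 3 ↔ basis u^2, column 3 ↔ basis u^2, so (AᵀA)_{3,3} = Σᵢ (u^2)·(u^2) = (1)·(1) + (0)·(0) + (4)·(4) + (16)·(16) + (36)·(36) = 1569.

1569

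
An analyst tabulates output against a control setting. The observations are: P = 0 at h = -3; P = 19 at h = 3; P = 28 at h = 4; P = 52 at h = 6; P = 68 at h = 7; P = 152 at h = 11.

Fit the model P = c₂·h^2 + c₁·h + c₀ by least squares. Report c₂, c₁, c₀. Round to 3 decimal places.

Compute the Gram sums: Σh^2·h^2 = 18756, Σh^2·h = 1954, Σh^2 = 240, Σh·h = 240, Σh = 28, Σ1 = 6.
For XᵀP: Σh^2·P = 24215, Σh·P = 2629, ΣP = 319.
XᵀX·[c₂, c₁, c₀]ᵀ = XᵀP becomes [[18756, 1954, 240]; [1954, 240, 28]; [240, 28, 6]]·[c₂, c₁, c₀]ᵀ = [24215, 2629, 319]ᵀ.
Solving the 3×3 system (Gaussian elimination) gives c₂ = 452063/458250, c₁ = 443711/152750, c₀ = 69151/458250.

c₂ = 0.986, c₁ = 2.905, c₀ = 0.151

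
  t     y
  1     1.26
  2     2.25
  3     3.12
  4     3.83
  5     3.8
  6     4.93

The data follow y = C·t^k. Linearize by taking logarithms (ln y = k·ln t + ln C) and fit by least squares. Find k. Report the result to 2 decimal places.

k = 0.73

With ln yᵢ as the transformed response and ln tᵢ as the regressor:
Over the data: Σln t = 6.5793, Σ(ln t)² = 9.4099, Σln y = 6.4531, Σln t·ln y = 8.6808.
Normal system: [[9.4099, 6.5793]; [6.5793, 6]]·[k, ln C]ᵀ = [8.6808, 6.4531]ᵀ.
Slope k = (n·Σln t·ln y − Σln t·Σln y)/(n·Σ(ln t)² − (Σln t)²) = (6·8.6808 − 6.5793·6.4531)/13.1729 = 0.73092; ln C = (Σln y − k·Σln t)/n = 0.27402.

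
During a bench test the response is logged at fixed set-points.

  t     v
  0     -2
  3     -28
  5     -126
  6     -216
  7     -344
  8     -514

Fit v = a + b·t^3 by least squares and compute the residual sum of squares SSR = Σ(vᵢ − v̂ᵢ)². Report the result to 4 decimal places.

SSR = 2.7894

Compute the Gram sums: Σ1 = 6, Σt^3 = 1223, Σt^3·t^3 = 442803.
And Σv = -1230, Σt^3·v = -444322.
Δ = 6·442803 − 1223² = 1161089.
a = ((-1230)·442803 − 1223·(-444322))/1161089 = -1241884/1161089; b = (6·(-444322) − 1223·(-1230))/1161089 = -1161642/1161089.
Residuals: -1080294/1161089, 95726/1161089, 149920/1161089, 1361332/1161089, 270474/1161089, -797158/1161089; SSR = 3238784/1161089.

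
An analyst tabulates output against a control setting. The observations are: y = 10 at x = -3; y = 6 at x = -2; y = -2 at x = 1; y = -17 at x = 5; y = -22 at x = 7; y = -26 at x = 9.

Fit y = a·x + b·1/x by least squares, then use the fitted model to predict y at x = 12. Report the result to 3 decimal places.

ŷ = -36.876

Normal-equation sums: Σx·x = 169, Σx·1/x = 6, Σ1/x·1/x = 569101/396900.
For Aᵀy: Σx·y = -517, Σ1/x·y = -5596/315.
Normal equations: [[169, 6]; [6, 569101/396900]]·[a, b]ᵀ = [-517, -5596/315]ᵀ.
Δ = 169·(569101/396900) − 6² = 81889669/396900.
a = ((-517)·(569101/396900) − 6·(-5596/315))/(81889669/396900) = -6144377/1997309; b = (169·(-5596/315) − 6·(-517))/(81889669/396900) = 965160/1997309.
At x = 12: ŷ = (-6144377/1997309)·(12) + (965160/1997309)·(1/12) = -73652094/1997309.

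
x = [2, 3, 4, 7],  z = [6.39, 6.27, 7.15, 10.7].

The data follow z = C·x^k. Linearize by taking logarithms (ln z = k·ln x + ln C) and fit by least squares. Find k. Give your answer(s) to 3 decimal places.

With ln zᵢ as the transformed response and ln xᵢ as the regressor:
AᵀA = [[7.3958, 5.1240]; [5.1240, 4]], rhs = [10.6417, 8.0279]ᵀ  (here Σln x = 5.1240, Σ(ln x)² = 7.3958, Σln z = 8.0279, Σln x·ln z = 10.6417).
Δ = 7.3958·4 − (5.1240)² = 3.3281; k = (10.6417·4 − 5.1240·8.0279)/3.3281 = 0.43035, ln C = (7.3958·8.0279 − 5.1240·10.6417)/3.3281 = 1.45569.

k = 0.430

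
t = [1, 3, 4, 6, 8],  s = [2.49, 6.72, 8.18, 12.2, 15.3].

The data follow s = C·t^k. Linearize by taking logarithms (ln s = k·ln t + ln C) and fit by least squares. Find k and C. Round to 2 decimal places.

k = 0.87, C = 2.50

With ln sᵢ as the transformed response and ln tᵢ as the regressor:
Sums: Σln t = 6.3561, Σ(ln t)² = 10.6632, Σln s = 10.1484, Σln t·ln s = 15.1609.
Normal system: [[10.6632, 6.3561]; [6.3561, 5]]·[k, ln C]ᵀ = [15.1609, 10.1484]ᵀ.
Δ = 10.6632·5 − (6.3561)² = 12.9161; k = (15.1609·5 − 6.3561·10.1484)/12.9161 = 0.87491, ln C = (10.6632·10.1484 − 6.3561·15.1609)/12.9161 = 0.91746, so C = exp(0.91746) = 2.50293.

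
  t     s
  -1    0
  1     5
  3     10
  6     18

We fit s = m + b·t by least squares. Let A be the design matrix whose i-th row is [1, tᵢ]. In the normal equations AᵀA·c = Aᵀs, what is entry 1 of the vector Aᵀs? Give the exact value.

Entry 1 ↔ basis 1, so (Aᵀs)_{1} = Σᵢ sᵢ = (1)·(0) + (1)·(5) + (1)·(10) + (1)·(18) = 33.

33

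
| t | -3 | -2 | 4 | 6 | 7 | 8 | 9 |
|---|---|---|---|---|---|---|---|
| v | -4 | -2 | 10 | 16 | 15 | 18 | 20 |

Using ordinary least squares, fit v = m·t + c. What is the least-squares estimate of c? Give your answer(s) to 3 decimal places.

The normal equations are: 259·m + 29·c = 581;  29·m + 7·c = 73.
(Σt·t = 259, Σt = 29, Σ1 = 7, Σt·v = 581, Σv = 73.)
Eliminating c: 7·(row 1) − 29·(row 2) gives 972·m = 7·581 − 29·73 = 1950, so m = 325/162.
Then c = (73 − 29·(325/162))/7 = 343/162.

c = 2.117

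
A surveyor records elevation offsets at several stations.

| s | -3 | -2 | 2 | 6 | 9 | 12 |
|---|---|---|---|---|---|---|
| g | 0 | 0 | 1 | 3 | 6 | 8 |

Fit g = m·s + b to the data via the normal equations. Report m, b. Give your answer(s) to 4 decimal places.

m = 0.5385, b = 0.8462

The normal equations are: 278·m + 24·b = 170;  24·m + 6·b = 18.
(Σs·s = 278, Σs = 24, Σ1 = 6, Σs·g = 170, Σg = 18.)
Determinant 278·6 − 24² = 1092.
m = (170·6 − 24·18)/1092 = 7/13; b = (278·18 − 24·170)/1092 = 11/13.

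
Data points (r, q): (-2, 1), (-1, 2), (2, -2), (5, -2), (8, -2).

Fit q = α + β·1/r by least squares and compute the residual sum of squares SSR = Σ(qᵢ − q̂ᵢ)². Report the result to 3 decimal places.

SSR = 1.033

Compute the Gram sums: Σ1 = 5, Σ1/r = -27/40, Σ1/r·1/r = 2489/1600.
Right-hand side: Σq = -3, Σ1/r·q = -83/20.
So XᵀX·[α, β]ᵀ = Xᵀq: [[5, -27/40]; [-27/40, 2489/1600]]·[α, β]ᵀ = [-3, -83/20]ᵀ.
Eliminating β: (2489/1600)·(row 1) − (-27/40)·(row 2) gives (2929/400)·α = (2489/1600)·(-3) − (-27/40)·(-83/20) = -11949/1600, so α = -11949/11716.
Then β = ((-83/20) − (-27/40)·(-11949/11716))/(2489/1600) = -9110/2929.
Residuals: 5445/11716, -1059/11716, 6737/11716, -4195/11716, -1732/2929; SSR = 12099/11716.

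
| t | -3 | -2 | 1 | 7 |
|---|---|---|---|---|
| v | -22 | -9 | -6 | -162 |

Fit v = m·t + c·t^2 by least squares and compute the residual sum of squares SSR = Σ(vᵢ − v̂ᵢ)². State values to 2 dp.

SSR = 1.49

Entries of XᵀX: Σt·t = 63, Σt·t^2 = 309, Σt^2·t^2 = 2499.
Moment sums: Σt·v = -1056, Σt^2·v = -8178.
Normal equations: [[63, 309]; [309, 2499]]·[m, c]ᵀ = [-1056, -8178]ᵀ.
Eliminating c: 2499·(row 1) − 309·(row 2) gives 61956·m = 2499·(-1056) − 309·(-8178) = -111942, so m = -6219/3442.
Then c = ((-8178) − 309·(-6219/3442))/2499 = -10495/3442.
Residuals: 37/1721, -718/1721, -1969/1721, 92/1721; SSR = 2558/1721.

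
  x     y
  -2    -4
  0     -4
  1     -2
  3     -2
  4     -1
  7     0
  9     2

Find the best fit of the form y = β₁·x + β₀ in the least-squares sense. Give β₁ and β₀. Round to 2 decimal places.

Entries of MᵀM: Σx·x = 160, Σx = 22, Σ1 = 7.
Right-hand side: Σx·y = 14, Σy = -11.
So MᵀM·[β₁, β₀]ᵀ = Mᵀy: [[160, 22]; [22, 7]]·[β₁, β₀]ᵀ = [14, -11]ᵀ.
Δ = 160·7 − 22² = 636.
β₁ = (14·7 − 22·(-11))/636 = 85/159; β₀ = (160·(-11) − 22·14)/636 = -517/159.

β₁ = 0.53, β₀ = -3.25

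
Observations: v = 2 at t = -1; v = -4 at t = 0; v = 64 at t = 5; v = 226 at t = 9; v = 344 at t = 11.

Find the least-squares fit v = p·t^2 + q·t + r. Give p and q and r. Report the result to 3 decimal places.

Entries of MᵀM: Σt^2·t^2 = 21828, Σt^2·t = 2184, Σt^2 = 228, Σt·t = 228, Σt = 24, Σ1 = 5.
And Σt^2·v = 61532, Σt·v = 6136, Σv = 632.
Inverting the 3×3 Gram matrix, [p, q, r]ᵀ = [827/273, -160/91, -300/91]ᵀ.

p = 3.029, q = -1.758, r = -3.297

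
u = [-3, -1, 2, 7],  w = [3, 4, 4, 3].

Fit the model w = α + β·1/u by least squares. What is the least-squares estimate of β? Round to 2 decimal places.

β = -0.12

Compute the Gram sums: Σ1 = 4, Σ1/u = -29/42, Σ1/u·1/u = 2437/1764.
Moment sums: Σw = 14, Σ1/u·w = -18/7.
det = 4·(2437/1764) − (-29/42)² = 2969/588.
α = (14·(2437/1764) − (-29/42)·(-18/7))/(2969/588) = 30986/8907; β = (4·(-18/7) − (-29/42)·14)/(2969/588) = -364/2969.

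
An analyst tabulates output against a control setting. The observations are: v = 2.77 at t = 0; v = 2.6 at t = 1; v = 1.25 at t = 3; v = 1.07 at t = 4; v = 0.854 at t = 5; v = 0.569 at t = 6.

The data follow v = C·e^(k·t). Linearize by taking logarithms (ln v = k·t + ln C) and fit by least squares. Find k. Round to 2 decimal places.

With ln vᵢ as the transformed response and tᵢ as the regressor:
Σt = 19.0000, Σ(t)² = 87.0000, Σln v = 1.5435, Σt·ln v = -2.2768.
Equations: 87.0000·k + 19.0000·ln C = -2.2768;  19.0000·k + 6·ln C = 1.5435.
Slope k = (n·Σt·ln v − Σt·Σln v)/(n·Σ(t)² − (Σt)²) = (6·-2.2768 − 19.0000·1.5435)/161.0000 = -0.26700; ln C = (Σln v − k·Σt)/n = 1.10273.

k = -0.27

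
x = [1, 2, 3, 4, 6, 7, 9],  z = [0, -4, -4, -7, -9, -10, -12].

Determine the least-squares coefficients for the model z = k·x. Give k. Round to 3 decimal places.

k = -1.429

Forming AᵀA = [[196]] and Aᵀz = [-280]ᵀ gives AᵀA·[k]ᵀ = Aᵀz.
Hence k = -280 / 196 ≈ -1.42857.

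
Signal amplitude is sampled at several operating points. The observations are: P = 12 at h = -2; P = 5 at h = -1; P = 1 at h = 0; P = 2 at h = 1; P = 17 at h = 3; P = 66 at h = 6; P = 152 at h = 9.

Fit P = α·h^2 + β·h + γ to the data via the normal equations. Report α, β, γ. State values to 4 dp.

Compute the Gram sums: Σh^2·h^2 = 7956, Σh^2·h = 964, Σh^2 = 132, Σh·h = 132, Σh = 16, Σ1 = 7.
Moment sums: Σh^2·P = 14896, Σh·P = 1788, ΣP = 255.
Solving the 3×3 system (Gaussian elimination) gives α = 1285/649, β = -722/649, γ = 1061/649.

α = 1.9800, β = -1.1125, γ = 1.6348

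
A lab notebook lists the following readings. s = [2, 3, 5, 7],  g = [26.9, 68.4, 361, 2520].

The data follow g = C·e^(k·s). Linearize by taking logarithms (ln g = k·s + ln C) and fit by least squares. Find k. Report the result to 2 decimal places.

k = 0.90

Linearized form: ln g = k·s + ln C. From the 4 transformed points,
Σs = 17.0000, Σ(s)² = 87.0000, Σln g = 21.2384, Σs·ln g = 103.5289.
Equations: 87.0000·k + 17.0000·ln C = 103.5289;  17.0000·k + 4·ln C = 21.2384.
Solving (det = 59.0000): k = 0.89937, ln C = 1.48728.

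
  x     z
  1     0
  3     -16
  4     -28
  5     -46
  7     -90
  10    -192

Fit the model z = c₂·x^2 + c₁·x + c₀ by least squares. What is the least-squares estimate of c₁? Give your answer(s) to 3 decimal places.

Forming AᵀA = [[13364, 1560, 200]; [1560, 200, 30]; [200, 30, 6]] and Aᵀz = [-25352, -2940, -372]ᵀ gives AᵀA·[c₂, c₁, c₀]ᵀ = Aᵀz.
Inverting the 3×3 Gram matrix, [c₂, c₁, c₀]ᵀ = [-642/319, 300/319, 122/319]ᵀ.

c₁ = 0.940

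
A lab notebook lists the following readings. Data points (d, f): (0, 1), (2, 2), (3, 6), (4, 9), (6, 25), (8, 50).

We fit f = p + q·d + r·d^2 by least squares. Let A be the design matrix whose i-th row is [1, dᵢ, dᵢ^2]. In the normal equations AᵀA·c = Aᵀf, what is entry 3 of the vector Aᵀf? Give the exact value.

4306

Entry 3 ↔ basis d^2, so (Aᵀf)_{3} = Σᵢ (d^2)·fᵢ = (0)·(1) + (4)·(2) + (9)·(6) + (16)·(9) + (36)·(25) + (64)·(50) = 4306.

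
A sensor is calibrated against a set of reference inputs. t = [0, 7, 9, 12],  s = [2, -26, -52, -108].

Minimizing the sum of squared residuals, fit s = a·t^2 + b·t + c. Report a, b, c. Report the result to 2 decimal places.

Entries of XᵀX: Σt^2·t^2 = 29698, Σt^2·t = 2800, Σt^2 = 274, Σt·t = 274, Σt = 28, Σ1 = 4.
And Σt^2·s = -21038, Σt·s = -1946, Σs = -184.
So XᵀX·[a, b, c]ᵀ = Xᵀs: [[29698, 2800, 274]; [2800, 274, 28]; [274, 28, 4]]·[a, b, c]ᵀ = [-21038, -1946, -184]ᵀ.
Solving the 3×3 system (Gaussian elimination) gives a = -12916/12423, b = 41251/12423, c = 8177/4141.

a = -1.04, b = 3.32, c = 1.97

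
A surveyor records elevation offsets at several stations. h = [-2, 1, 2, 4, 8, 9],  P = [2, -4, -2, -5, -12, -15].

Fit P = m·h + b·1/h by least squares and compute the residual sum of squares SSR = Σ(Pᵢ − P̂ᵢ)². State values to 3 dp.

Normal-equation sums: Σh·h = 170, Σh·1/h = 6, Σ1/h·1/h = 8245/5184.
For XᵀP: Σh·P = -263, Σ1/h·P = -125/12.
Eliminating b: (8245/5184)·(row 1) − 6·(row 2) gives (607513/2592)·m = (8245/5184)·(-263) − 6·(-125/12) = -1844435/5184, so m = -1844435/1215026.
Then b = ((-125/12) − 6·(-1844435/1215026))/(8245/5184) = -499824/607513.
Residuals: -879321/607513, -2016021/1215026, 879321/607513, 776261/607513, 150062/607513, -1514403/1215026; SSR = 12381463/1215026.

SSR = 10.190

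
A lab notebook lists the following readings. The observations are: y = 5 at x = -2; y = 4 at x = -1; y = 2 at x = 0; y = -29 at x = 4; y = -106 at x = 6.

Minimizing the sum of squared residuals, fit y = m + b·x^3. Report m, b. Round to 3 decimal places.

m = 2.316, b = -0.500

Compute the Gram sums: Σ1 = 5, Σx^3 = 271, Σx^3·x^3 = 50817.
Moment sums: Σy = -124, Σx^3·y = -24796.
Eliminating b: 50817·(row 1) − 271·(row 2) gives 180644·m = 50817·(-124) − 271·(-24796) = 418408, so m = 104602/45161.
Then b = ((-24796) − 271·(104602/45161))/50817 = -22594/45161.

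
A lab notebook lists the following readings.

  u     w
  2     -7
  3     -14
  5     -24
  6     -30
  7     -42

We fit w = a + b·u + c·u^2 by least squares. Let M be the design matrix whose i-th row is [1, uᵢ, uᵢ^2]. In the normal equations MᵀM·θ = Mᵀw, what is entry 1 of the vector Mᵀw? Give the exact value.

-117

Entry 1 ↔ basis 1, so (Mᵀw)_{1} = Σᵢ wᵢ = (1)·(-7) + (1)·(-14) + (1)·(-24) + (1)·(-30) + (1)·(-42) = -117.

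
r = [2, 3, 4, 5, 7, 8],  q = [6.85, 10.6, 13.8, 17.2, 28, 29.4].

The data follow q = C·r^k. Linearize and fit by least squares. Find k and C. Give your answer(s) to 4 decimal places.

Let Y = ln q. Fitting Y = k·ln r + ln C by least squares:
Σln r = 8.8128, Σ(ln r)² = 14.3101, Σln q = 16.4679, Σln r·ln q = 25.6595.
Equations: 14.3101·k + 8.8128·ln C = 25.6595;  8.8128·k + 6·ln C = 16.4679.
Solving (det = 8.1947): k = 1.07728, ln C = 1.16233, so C = exp(1.16233) = 3.19737.

k = 1.0773, C = 3.1974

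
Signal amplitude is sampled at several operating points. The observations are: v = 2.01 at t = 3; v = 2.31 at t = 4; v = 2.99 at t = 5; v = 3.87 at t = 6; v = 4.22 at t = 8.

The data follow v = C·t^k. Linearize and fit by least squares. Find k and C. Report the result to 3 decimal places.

k = 0.831, C = 0.787

Linearized form: ln v = k·ln t + ln C. From the 5 transformed points,
Σln t = 7.9655, Σ(ln t)² = 13.2535, Σln v = 5.4237, Σln t·ln v = 9.1092.
Equations: 13.2535·k + 7.9655·ln C = 9.1092;  7.9655·k + 5·ln C = 5.4237.
Slope k = (n·Σln t·ln v − Σln t·Σln v)/(n·Σ(ln t)² − (Σln t)²) = (5·9.1092 − 7.9655·5.4237)/2.8177 = 0.83146; ln C = (Σln v − k·Σln t)/n = -0.23986, so C = exp(-0.23986) = 0.78674.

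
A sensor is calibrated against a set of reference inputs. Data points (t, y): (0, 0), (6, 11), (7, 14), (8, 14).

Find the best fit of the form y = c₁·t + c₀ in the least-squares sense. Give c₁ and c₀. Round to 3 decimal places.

Normal-equation sums: Σt·t = 149, Σt = 21, Σ1 = 4.
And Σt·y = 276, Σy = 39.
MᵀM·[c₁, c₀]ᵀ = Mᵀy becomes [[149, 21]; [21, 4]]·[c₁, c₀]ᵀ = [276, 39]ᵀ.
det = 149·4 − 21² = 155.
c₁ = (276·4 − 21·39)/155 = 57/31; c₀ = (149·39 − 21·276)/155 = 3/31.

c₁ = 1.839, c₀ = 0.097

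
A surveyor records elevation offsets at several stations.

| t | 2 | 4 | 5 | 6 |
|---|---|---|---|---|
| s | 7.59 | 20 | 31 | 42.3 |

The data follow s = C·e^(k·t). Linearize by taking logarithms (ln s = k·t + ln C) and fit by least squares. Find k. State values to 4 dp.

k = 0.4365

Let Y = ln s. Fitting Y = k·t + ln C by least squares:
XᵀX = [[81.0000, 17.0000]; [17.0000, 4]], rhs = [55.6753, 12.2013]ᵀ  (here Σt = 17.0000, Σ(t)² = 81.0000, Σln s = 12.2013, Σt·ln s = 55.6753).
Solving (det = 35.0000): k = 0.43652, ln C = 1.19512.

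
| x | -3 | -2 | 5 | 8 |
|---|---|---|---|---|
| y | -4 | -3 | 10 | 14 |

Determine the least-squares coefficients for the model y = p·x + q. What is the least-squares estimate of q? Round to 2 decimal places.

q = 0.85

Entries of MᵀM: Σx·x = 102, Σx = 8, Σ1 = 4.
And Σx·y = 180, Σy = 17.
Normal equations: [[102, 8]; [8, 4]]·[p, q]ᵀ = [180, 17]ᵀ.
Δ = 102·4 − 8² = 344.
p = (180·4 − 8·17)/344 = 73/43; q = (102·17 − 8·180)/344 = 147/172.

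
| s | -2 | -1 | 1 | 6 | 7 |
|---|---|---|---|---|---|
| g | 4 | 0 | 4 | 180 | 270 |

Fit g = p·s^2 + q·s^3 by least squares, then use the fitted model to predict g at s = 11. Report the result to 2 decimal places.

Forming XᵀX = [[3715, 24551]; [24551, 164371]] and Xᵀg = [19730, 131462]ᵀ gives XᵀX·[p, q]ᵀ = Xᵀg.
Δ = 3715·164371 − 24551² = 7886664.
p = (19730·164371 − 24551·131462)/7886664 = 3879067/1971666; q = (3715·131462 − 24551·19730)/7886664 = 997525/1971666.
At s = 11: ĝ = (3879067/1971666)·(121) + (997525/1971666)·(1331) = 299512147/328611.

ĝ = 911.45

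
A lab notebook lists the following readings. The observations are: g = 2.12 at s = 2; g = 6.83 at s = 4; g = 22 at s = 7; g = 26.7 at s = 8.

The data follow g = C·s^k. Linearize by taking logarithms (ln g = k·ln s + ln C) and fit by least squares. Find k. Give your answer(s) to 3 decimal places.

Let Y = ln g. Fitting Y = k·ln s + ln C by least squares:
Σln s = 6.1048, Σ(ln s)² = 10.5129, Σln g = 9.0484, Σln s·ln g = 16.0295.
Equations: 10.5129·k + 6.1048·ln C = 16.0295;  6.1048·k + 4·ln C = 9.0484.
Δ = 10.5129·4 − (6.1048)² = 4.7831; k = (16.0295·4 − 6.1048·9.0484)/4.7831 = 1.85635, ln C = (10.5129·9.0484 − 6.1048·16.0295)/4.7831 = -0.57105.

k = 1.856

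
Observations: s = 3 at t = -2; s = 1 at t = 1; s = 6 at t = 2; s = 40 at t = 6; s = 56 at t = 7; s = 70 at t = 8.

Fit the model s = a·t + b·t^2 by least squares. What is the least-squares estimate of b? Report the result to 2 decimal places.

XᵀX·[a, b]ᵀ = Xᵀs reads: 158·a + 1072·b = 1199;  1072·a + 7826·b = 8701.
Eliminating b: 7826·(row 1) − 1072·(row 2) gives 87324·a = 7826·1199 − 1072·8701 = 55902, so a = 9317/14554.
Then b = (8701 − 1072·(9317/14554))/7826 = 14905/14554.

b = 1.02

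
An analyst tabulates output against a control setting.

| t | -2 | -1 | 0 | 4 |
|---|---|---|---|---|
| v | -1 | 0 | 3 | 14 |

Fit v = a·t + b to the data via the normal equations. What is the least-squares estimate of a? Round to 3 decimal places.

a = 2.602

Sums needed: Σt·t = 21, Σt = 1, Σ1 = 4.
And Σt·v = 58, Σv = 16.
Determinant 21·4 − 1² = 83.
a = (58·4 − 1·16)/83 = 216/83; b = (21·16 − 1·58)/83 = 278/83.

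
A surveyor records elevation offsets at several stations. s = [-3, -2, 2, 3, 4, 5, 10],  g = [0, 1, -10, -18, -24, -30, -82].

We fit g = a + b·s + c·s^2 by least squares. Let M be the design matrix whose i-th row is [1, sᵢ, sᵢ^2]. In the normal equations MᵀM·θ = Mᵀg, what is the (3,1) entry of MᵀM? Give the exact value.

Row 3 ↔ basis s^2, column 1 ↔ basis 1, so (MᵀM)_{3,1} = Σᵢ s^2 = (9)·(1) + (4)·(1) + (4)·(1) + (9)·(1) + (16)·(1) + (25)·(1) + (100)·(1) = 167.

167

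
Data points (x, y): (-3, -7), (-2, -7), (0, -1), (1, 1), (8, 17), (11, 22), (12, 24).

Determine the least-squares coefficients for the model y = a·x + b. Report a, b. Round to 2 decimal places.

a = 2.15, b = -1.28

The normal equations are: 343·a + 27·b = 702;  27·a + 7·b = 49.
(Σx·x = 343, Σx = 27, Σ1 = 7, Σx·y = 702, Σy = 49.)
Eliminating b: 7·(row 1) − 27·(row 2) gives 1672·a = 7·702 − 27·49 = 3591, so a = 189/88.
Then b = (49 − 27·(189/88))/7 = -113/88.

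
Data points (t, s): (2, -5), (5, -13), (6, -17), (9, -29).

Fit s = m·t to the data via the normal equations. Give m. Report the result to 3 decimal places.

m = -3.000

MᵀM·[m]ᵀ = Mᵀs reads: 146·m = -438.
(Σt·t = 146, Σt·s = -438.)
m = (-438)/146 = -3.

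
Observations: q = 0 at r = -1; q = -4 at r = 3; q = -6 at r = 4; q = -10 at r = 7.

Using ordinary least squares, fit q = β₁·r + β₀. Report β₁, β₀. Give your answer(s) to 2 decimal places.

Setting ∂/∂β₁ … = 0 gives: 75·β₁ + 13·β₀ = -106;  13·β₁ + 4·β₀ = -20.
Determinant 75·4 − 13² = 131.
β₁ = ((-106)·4 − 13·(-20))/131 = -164/131; β₀ = (75·(-20) − 13·(-106))/131 = -122/131.

β₁ = -1.25, β₀ = -0.93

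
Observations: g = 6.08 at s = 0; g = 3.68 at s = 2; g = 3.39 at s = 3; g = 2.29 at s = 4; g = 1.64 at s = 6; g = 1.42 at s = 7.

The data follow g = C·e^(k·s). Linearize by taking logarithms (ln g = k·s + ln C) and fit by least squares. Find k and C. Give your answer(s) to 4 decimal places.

Taking logs, ln g = k·s + ln C, so regress ln g on s.
Sums: Σs = 22.0000, Σ(s)² = 114.0000, Σln g = 6.0027, Σs·ln g = 15.0053.
Normal system: [[114.0000, 22.0000]; [22.0000, 6]]·[k, ln C]ᵀ = [15.0053, 6.0027]ᵀ.
Solving (det = 200.0000): k = -0.21013, ln C = 1.77093, so C = exp(1.77093) = 5.87631.

k = -0.2101, C = 5.8763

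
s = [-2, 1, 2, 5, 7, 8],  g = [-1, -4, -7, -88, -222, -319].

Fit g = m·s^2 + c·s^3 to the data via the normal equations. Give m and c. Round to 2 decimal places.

m = -1.13, c = -0.48

MᵀM·[m, c]ᵀ = Mᵀg reads: 7155·m + 52701·c = -33530;  52701·m + 395547·c = -250526.
det = 7155·395547 − 52701² = 52743384.
m = ((-33530)·395547 − 52701·(-250526))/52743384 = -48791/43091; c = (7155·(-250526) − 52701·(-33530))/52743384 = -62375/129273.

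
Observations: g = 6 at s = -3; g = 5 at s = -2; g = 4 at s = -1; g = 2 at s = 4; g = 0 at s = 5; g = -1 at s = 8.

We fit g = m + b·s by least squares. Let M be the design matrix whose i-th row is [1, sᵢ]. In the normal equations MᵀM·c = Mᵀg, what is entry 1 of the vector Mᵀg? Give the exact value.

16

Entry 1 ↔ basis 1, so (Mᵀg)_{1} = Σᵢ gᵢ = (1)·(6) + (1)·(5) + (1)·(4) + (1)·(2) + (1)·(0) + (1)·(-1) = 16.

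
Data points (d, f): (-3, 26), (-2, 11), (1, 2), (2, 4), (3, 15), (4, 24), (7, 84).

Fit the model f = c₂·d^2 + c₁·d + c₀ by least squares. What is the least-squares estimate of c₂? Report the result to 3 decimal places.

Forming MᵀM = [[2852, 408, 92]; [408, 92, 12]; [92, 12, 7]] and Mᵀf = [4931, 639, 166]ᵀ gives MᵀM·[c₂, c₁, c₀]ᵀ = Mᵀf.
Row-reducing yields c₂ = 188421/95732, c₁ = -185205/95732, c₀ = 27830/23933.

c₂ = 1.968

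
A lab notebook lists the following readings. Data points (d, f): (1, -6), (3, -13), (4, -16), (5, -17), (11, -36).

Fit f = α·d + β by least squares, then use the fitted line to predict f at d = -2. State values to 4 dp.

f̂ = 2.4648

Sums needed: Σd·d = 172, Σd = 24, Σ1 = 5.
For Mᵀf: Σd·f = -590, Σf = -88.
So MᵀM·[α, β]ᵀ = Mᵀf: [[172, 24]; [24, 5]]·[α, β]ᵀ = [-590, -88]ᵀ.
Eliminating β: 5·(row 1) − 24·(row 2) gives 284·α = 5·(-590) − 24·(-88) = -838, so α = -419/142.
Then β = ((-88) − 24·(-419/142))/5 = -244/71.
At d = -2: f̂ = (-419/142)·(-2) + (-244/71)·(1) = 175/71.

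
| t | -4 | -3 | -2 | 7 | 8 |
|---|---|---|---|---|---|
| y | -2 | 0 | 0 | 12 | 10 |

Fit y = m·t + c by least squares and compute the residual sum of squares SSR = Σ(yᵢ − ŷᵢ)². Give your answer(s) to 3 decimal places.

SSR = 5.507

The normal equations are: 142·m + 6·c = 172;  6·m + 5·c = 20.
det = 142·5 − 6² = 674.
m = (172·5 − 6·20)/674 = 370/337; c = (142·20 − 6·172)/674 = 904/337.
Residuals: -98/337, 206/337, -164/337, 550/337, -494/337; SSR = 1856/337.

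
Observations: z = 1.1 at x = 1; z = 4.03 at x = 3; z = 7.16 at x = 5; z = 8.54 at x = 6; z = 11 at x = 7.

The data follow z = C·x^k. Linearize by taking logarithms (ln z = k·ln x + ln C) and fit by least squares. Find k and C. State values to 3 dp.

k = 1.165, C = 1.103

Taking logs, ln z = k·ln x + ln C, so regress ln z on ln x.
Sums: Σln x = 6.4457, Σ(ln x)² = 10.7942, Σln z = 8.0002, Σln x·ln z = 13.2084.
Normal system: [[10.7942, 6.4457]; [6.4457, 5]]·[k, ln C]ᵀ = [13.2084, 8.0002]ᵀ.
Slope k = (n·Σln x·ln z − Σln x·Σln z)/(n·Σ(ln x)² − (Σln x)²) = (5·13.2084 − 6.4457·8.0002)/12.4237 = 1.16508; ln C = (Σln z − k·Σln x)/n = 0.09810, so C = exp(0.09810) = 1.10307.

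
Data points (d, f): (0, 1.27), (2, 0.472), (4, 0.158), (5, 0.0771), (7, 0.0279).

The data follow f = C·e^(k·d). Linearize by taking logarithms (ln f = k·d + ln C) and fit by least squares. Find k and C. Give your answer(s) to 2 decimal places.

Linearized form: ln f = k·d + ln C. From the 5 transformed points,
Sums: Σd = 18.0000, Σ(d)² = 94.0000, Σln f = -8.4987, Σd·ln f = -46.7494.
Normal system: [[94.0000, 18.0000]; [18.0000, 5]]·[k, ln C]ᵀ = [-46.7494, -8.4987]ᵀ.
Slope k = (n·Σd·ln f − Σd·Σln f)/(n·Σ(d)² − (Σd)²) = (5·-46.7494 − 18.0000·-8.4987)/146.0000 = -0.55322; ln C = (Σln f − k·Σd)/n = 0.29185, so C = exp(0.29185) = 1.33891.

k = -0.55, C = 1.34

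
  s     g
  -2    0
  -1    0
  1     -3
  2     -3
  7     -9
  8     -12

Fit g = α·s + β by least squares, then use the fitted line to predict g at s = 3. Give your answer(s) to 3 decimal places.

ĝ = -5.088

Sums needed: Σs·s = 123, Σs = 15, Σ1 = 6.
Right-hand side: Σs·g = -168, Σg = -27.
So MᵀM·[α, β]ᵀ = Mᵀg: [[123, 15]; [15, 6]]·[α, β]ᵀ = [-168, -27]ᵀ.
Eliminating β: 6·(row 1) − 15·(row 2) gives 513·α = 6·(-168) − 15·(-27) = -603, so α = -67/57.
Then β = ((-27) − 15·(-67/57))/6 = -89/57.
At s = 3: ĝ = (-67/57)·(3) + (-89/57)·(1) = -290/57.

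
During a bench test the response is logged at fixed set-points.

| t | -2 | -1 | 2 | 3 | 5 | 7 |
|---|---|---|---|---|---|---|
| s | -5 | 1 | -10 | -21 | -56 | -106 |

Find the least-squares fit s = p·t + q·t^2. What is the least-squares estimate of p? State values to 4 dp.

Forming XᵀX = [[92, 494]; [494, 3140]] and Xᵀs = [-1096, -6842]ᵀ gives XᵀX·[p, q]ᵀ = Xᵀs.
det = 92·3140 − 494² = 44844.
p = ((-1096)·3140 − 494·(-6842))/44844 = -15373/11211; q = (92·(-6842) − 494·(-1096))/44844 = -22010/11211.

p = -1.3712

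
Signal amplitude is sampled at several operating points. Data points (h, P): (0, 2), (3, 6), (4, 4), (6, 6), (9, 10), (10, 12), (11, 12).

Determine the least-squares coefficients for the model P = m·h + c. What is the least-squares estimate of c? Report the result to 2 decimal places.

c = 1.68

The normal equations are: 363·m + 43·c = 412;  43·m + 7·c = 52.
(Σh·h = 363, Σh = 43, Σ1 = 7, Σh·P = 412, ΣP = 52.)
Eliminating c: 7·(row 1) − 43·(row 2) gives 692·m = 7·412 − 43·52 = 648, so m = 162/173.
Then c = (52 − 43·(162/173))/7 = 290/173.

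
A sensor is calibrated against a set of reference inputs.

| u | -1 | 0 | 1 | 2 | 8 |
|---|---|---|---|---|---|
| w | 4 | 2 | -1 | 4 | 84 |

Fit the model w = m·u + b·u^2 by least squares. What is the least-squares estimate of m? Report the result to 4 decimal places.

Entries of MᵀM: Σu·u = 70, Σu·u^2 = 520, Σu^2·u^2 = 4114.
For Mᵀw: Σu·w = 675, Σu^2·w = 5395.
Δ = 70·4114 − 520² = 17580.
m = (675·4114 − 520·5395)/17580 = -2845/1758; b = (70·5395 − 520·675)/17580 = 2665/1758.

m = -1.6183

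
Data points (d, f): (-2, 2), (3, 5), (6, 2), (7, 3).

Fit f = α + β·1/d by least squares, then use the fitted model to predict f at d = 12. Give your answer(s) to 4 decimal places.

f̂ = 3.1178

Normal-equation sums: Σ1 = 4, Σ1/d = 1/7, Σ1/d·1/d = 361/882.
Right-hand side: Σf = 12, Σ1/d·f = 10/7.
Eliminating β: (361/882)·(row 1) − (1/7)·(row 2) gives (713/441)·α = (361/882)·12 − (1/7)·(10/7) = 692/147, so α = 2076/713.
Then β = ((10/7) − (1/7)·(2076/713))/(361/882) = 1764/713.
At d = 12: f̂ = (2076/713)·(1) + (1764/713)·(1/12) = 2223/713.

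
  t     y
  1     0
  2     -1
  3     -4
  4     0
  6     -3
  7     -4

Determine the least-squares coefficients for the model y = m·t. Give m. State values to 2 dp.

m = -0.52

MᵀM·[m]ᵀ = Mᵀy reads: 115·m = -60.
Hence m = -60 / 115 ≈ -0.521739.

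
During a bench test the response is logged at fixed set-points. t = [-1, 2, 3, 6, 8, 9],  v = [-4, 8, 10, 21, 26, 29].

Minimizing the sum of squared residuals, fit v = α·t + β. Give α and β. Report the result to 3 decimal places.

Entries of XᵀX: Σt·t = 195, Σt = 27, Σ1 = 6.
For Xᵀv: Σt·v = 645, Σv = 90.
XᵀX·[α, β]ᵀ = Xᵀv becomes [[195, 27]; [27, 6]]·[α, β]ᵀ = [645, 90]ᵀ.
Eliminating β: 6·(row 1) − 27·(row 2) gives 441·α = 6·645 − 27·90 = 1440, so α = 160/49.
Then β = (90 − 27·(160/49))/6 = 15/49.

α = 3.265, β = 0.306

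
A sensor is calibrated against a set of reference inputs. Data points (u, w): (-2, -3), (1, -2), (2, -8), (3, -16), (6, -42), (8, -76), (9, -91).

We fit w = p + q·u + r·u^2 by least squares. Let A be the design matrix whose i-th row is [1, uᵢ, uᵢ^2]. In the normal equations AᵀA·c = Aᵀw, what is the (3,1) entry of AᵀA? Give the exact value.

199

Row 3 ↔ basis u^2, column 1 ↔ basis 1, so (AᵀA)_{3,1} = Σᵢ u^2 = (4)·(1) + (1)·(1) + (4)·(1) + (9)·(1) + (36)·(1) + (64)·(1) + (81)·(1) = 199.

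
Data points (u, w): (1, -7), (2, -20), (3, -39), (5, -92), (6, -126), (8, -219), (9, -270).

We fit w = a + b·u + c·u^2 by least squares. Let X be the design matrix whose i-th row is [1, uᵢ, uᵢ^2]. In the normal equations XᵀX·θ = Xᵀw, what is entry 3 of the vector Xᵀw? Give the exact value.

-43160

Entry 3 ↔ basis u^2, so (Xᵀw)_{3} = Σᵢ (u^2)·wᵢ = (1)·(-7) + (4)·(-20) + (9)·(-39) + (25)·(-92) + (36)·(-126) + (64)·(-219) + (81)·(-270) = -43160.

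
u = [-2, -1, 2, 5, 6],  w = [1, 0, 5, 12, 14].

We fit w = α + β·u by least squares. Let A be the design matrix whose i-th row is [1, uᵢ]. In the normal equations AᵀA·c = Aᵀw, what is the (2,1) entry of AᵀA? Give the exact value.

10

Row 2 ↔ basis u, column 1 ↔ basis 1, so (AᵀA)_{2,1} = Σᵢ u = (-2)·(1) + (-1)·(1) + (2)·(1) + (5)·(1) + (6)·(1) = 10.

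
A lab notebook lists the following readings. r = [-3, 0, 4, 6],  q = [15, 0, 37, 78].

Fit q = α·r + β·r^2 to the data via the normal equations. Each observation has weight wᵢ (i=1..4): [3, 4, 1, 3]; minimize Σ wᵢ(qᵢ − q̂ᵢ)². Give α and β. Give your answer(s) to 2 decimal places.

Normal-equation sums: Σwᵢ·r·r = 151, Σwᵢ·r·r^2 = 631, Σwᵢ·r^2·r^2 = 4387.
Moment sums: Σwᵢ·r·q = 1417, Σwᵢ·r^2·q = 9421.
So AᵀWA·[α, β]ᵀ = AᵀWq: [[151, 631]; [631, 4387]]·[α, β]ᵀ = [1417, 9421]ᵀ.
Δ = 151·4387 − 631² = 264276.
α = (1417·4387 − 631·9421)/264276 = 2516/2447; β = (151·9421 − 631·1417)/264276 = 4893/2447.

α = 1.03, β = 2.00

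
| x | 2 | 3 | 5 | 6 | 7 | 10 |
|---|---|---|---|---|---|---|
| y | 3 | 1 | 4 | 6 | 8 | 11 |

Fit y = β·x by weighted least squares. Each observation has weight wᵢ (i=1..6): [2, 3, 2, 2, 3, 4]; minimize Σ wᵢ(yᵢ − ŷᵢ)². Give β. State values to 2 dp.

Sums needed: Σwᵢ·x·x = 704.
Right-hand side: Σwᵢ·x·y = 741.
So MᵀWM·[β]ᵀ = MᵀWy: [[704]]·[β]ᵀ = [741]ᵀ.
Hence β = 741 / 704 ≈ 1.05256.

β = 1.05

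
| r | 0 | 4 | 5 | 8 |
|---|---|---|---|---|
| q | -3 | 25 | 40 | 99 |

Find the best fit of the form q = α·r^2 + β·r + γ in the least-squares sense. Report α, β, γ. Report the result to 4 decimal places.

α = 1.4134, β = 1.4558, γ = -3.0398

The normal system XᵀX·[α, β, γ]ᵀ = Xᵀq is [[4977, 701, 105]; [701, 105, 17]; [105, 17, 4]]·[α, β, γ]ᵀ = [7736, 1092, 161]ᵀ.
Row-reducing yields α = 5535/3916, β = 5701/3916, γ = -2976/979.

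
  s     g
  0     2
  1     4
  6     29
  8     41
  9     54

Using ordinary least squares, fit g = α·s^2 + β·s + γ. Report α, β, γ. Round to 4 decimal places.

α = 0.4366, β = 1.6896, γ = 1.9986

Entries of MᵀM: Σs^2·s^2 = 11954, Σs^2·s = 1458, Σs^2 = 182, Σs·s = 182, Σs = 24, Σ1 = 5.
For Mᵀg: Σs^2·g = 8046, Σs·g = 992, Σg = 130.
MᵀM·[α, β, γ]ᵀ = Mᵀg becomes [[11954, 1458, 182]; [1458, 182, 24]; [182, 24, 5]]·[α, β, γ]ᵀ = [8046, 992, 130]ᵀ.
Row-reducing yields α = 7895/18084, β = 10185/6028, γ = 18071/9042.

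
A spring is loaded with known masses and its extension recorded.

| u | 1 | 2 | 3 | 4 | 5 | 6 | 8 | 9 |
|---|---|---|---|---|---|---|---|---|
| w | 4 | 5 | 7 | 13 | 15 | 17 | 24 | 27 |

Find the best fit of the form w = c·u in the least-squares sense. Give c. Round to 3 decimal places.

c = 2.962

Forming XᵀX = [[236]] and Xᵀw = [699]ᵀ gives XᵀX·[c]ᵀ = Xᵀw.
Hence c = 699 / 236 ≈ 2.96186.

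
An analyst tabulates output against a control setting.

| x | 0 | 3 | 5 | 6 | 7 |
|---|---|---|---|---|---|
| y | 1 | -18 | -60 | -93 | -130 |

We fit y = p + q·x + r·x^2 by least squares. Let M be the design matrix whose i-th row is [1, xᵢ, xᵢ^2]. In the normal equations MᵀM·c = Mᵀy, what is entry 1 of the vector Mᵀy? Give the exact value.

-300

Entry 1 ↔ basis 1, so (Mᵀy)_{1} = Σᵢ yᵢ = (1)·(1) + (1)·(-18) + (1)·(-60) + (1)·(-93) + (1)·(-130) = -300.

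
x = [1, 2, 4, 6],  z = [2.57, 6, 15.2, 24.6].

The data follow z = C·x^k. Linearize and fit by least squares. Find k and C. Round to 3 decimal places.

k = 1.271, C = 2.546

With ln zᵢ as the transformed response and ln xᵢ as the regressor:
Over the data: Σln x = 3.8712, Σ(ln x)² = 5.6127, Σln z = 8.6597, Σln x·ln z = 10.7530.
Normal system: [[5.6127, 3.8712]; [3.8712, 4]]·[k, ln C]ᵀ = [10.7530, 8.6597]ᵀ.
Slope k = (n·Σln x·ln z − Σln x·Σln z)/(n·Σ(ln x)² − (Σln x)²) = (4·10.7530 − 3.8712·8.6597)/7.4645 = 1.27117; ln C = (Σln z − k·Σln x)/n = 0.93469, so C = exp(0.93469) = 2.54642.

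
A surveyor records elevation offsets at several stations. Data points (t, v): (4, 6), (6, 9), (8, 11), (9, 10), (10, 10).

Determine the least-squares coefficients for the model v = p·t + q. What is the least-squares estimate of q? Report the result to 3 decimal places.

q = 4.224

The normal equations are: 297·p + 37·q = 356;  37·p + 5·q = 46.
(Σt·t = 297, Σt = 37, Σ1 = 5, Σt·v = 356, Σv = 46.)
Eliminating q: 5·(row 1) − 37·(row 2) gives 116·p = 5·356 − 37·46 = 78, so p = 39/58.
Then q = (46 − 37·(39/58))/5 = 245/58.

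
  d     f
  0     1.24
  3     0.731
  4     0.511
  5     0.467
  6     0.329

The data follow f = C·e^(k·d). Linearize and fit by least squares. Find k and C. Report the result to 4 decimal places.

k = -0.2165, C = 1.2849

Taking logs, ln f = k·d + ln C, so regress ln f on d.
Σd = 18.0000, Σ(d)² = 86.0000, Σln f = -2.6427, Σd·ln f = -14.1029.
Equations: 86.0000·k + 18.0000·ln C = -14.1029;  18.0000·k + 5·ln C = -2.6427.
Slope k = (n·Σd·ln f − Σd·Σln f)/(n·Σ(d)² − (Σd)²) = (5·-14.1029 − 18.0000·-2.6427)/106.0000 = -0.21646; ln C = (Σln f − k·Σd)/n = 0.25072, so C = exp(0.25072) = 1.28495.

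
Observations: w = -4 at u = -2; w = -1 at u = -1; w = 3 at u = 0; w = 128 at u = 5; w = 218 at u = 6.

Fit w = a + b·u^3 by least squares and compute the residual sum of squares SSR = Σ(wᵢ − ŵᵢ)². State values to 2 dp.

Sums needed: Σ1 = 5, Σu^3 = 332, Σu^3·u^3 = 62346.
Right-hand side: Σw = 344, Σu^3·w = 63121.
MᵀM·[a, b]ᵀ = Mᵀw becomes [[5, 332]; [332, 62346]]·[a, b]ᵀ = [344, 63121]ᵀ.
det = 5·62346 − 332² = 201506.
a = (344·62346 − 332·63121)/201506 = 245426/100753; b = (5·63121 − 332·344)/201506 = 201397/201506.
Residuals: 157150/100753, -490961/201506, 56833/100753, 127291/201506, -32148/100753; SSR = 1851479/201506.

SSR = 9.19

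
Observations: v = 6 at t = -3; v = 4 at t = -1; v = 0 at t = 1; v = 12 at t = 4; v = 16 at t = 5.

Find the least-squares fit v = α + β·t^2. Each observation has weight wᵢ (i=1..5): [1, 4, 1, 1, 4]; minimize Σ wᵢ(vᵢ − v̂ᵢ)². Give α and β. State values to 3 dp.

Setting ∂/∂α … = 0 gives: 11·α + 130·β = 98;  130·α + 2842·β = 1862.
Determinant 11·2842 − 130² = 14362.
α = (98·2842 − 130·1862)/14362 = 18228/7181; β = (11·1862 − 130·98)/14362 = 3871/7181.

α = 2.538, β = 0.539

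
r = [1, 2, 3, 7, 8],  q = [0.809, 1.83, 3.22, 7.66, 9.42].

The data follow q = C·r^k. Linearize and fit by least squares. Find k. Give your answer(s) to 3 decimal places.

k = 1.166

Taking logs, ln q = k·ln r + ln C, so regress ln q on ln r.
AᵀA = [[9.7980, 5.8171]; [5.8171, 5]], rhs = [10.3293, 5.8406]ᵀ  (here Σln r = 5.8171, Σ(ln r)² = 9.7980, Σln q = 5.8406, Σln r·ln q = 10.3293).
Slope k = (n·Σln r·ln q − Σln r·Σln q)/(n·Σ(ln r)² − (Σln r)²) = (5·10.3293 − 5.8171·5.8406)/15.1514 = 1.16631; ln C = (Σln q − k·Σln r)/n = -0.18879.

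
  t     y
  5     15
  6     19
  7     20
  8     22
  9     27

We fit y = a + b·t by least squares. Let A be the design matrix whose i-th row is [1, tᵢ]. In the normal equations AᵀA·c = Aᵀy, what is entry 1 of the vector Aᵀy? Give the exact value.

103

Entry 1 ↔ basis 1, so (Aᵀy)_{1} = Σᵢ yᵢ = (1)·(15) + (1)·(19) + (1)·(20) + (1)·(22) + (1)·(27) = 103.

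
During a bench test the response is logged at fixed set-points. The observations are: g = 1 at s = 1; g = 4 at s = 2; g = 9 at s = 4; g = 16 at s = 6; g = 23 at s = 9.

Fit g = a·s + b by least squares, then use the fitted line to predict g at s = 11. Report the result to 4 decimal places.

Forming MᵀM = [[138, 22]; [22, 5]] and Mᵀg = [348, 53]ᵀ gives MᵀM·[a, b]ᵀ = Mᵀg.
Eliminating b: 5·(row 1) − 22·(row 2) gives 206·a = 5·348 − 22·53 = 574, so a = 287/103.
Then b = (53 − 22·(287/103))/5 = -171/103.
At s = 11: ĝ = (287/103)·(11) + (-171/103)·(1) = 2986/103.

ĝ = 28.9903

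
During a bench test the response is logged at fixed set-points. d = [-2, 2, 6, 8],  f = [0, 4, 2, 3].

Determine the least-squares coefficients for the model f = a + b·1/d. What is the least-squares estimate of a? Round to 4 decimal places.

With design matrix A, AᵀA = [[4, 7/24]; [7/24, 313/576]] and Aᵀf = [9, 65/24]ᵀ.
Determinant 4·(313/576) − (7/24)² = 401/192.
a = (9·(313/576) − (7/24)·(65/24))/(401/192) = 2362/1203; b = (4·(65/24) − (7/24)·9)/(401/192) = 1576/401.

a = 1.9634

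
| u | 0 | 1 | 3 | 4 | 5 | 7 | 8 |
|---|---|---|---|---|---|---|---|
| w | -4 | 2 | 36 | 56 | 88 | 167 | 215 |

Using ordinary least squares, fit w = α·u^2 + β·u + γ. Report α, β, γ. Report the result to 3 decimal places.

α = 2.972, β = 3.590, γ = -3.988

Entries of MᵀM: Σu^2·u^2 = 7460, Σu^2·u = 1072, Σu^2 = 164, Σu·u = 164, Σu = 28, Σ1 = 7.
Moment sums: Σu^2·w = 25365, Σu·w = 3663, Σw = 560.
Inverting the 3×3 Gram matrix, [α, β, γ]ᵀ = [2009/676, 2427/676, -674/169]ᵀ.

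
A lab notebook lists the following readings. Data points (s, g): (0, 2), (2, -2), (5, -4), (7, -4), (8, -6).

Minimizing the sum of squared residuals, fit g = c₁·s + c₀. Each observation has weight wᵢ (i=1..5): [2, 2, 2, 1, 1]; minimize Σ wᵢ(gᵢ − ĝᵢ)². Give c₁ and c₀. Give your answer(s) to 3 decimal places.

Setting ∂/∂c₁ … = 0 gives: 171·c₁ + 29·c₀ = -124;  29·c₁ + 8·c₀ = -18.
Determinant 171·8 − 29² = 527.
c₁ = ((-124)·8 − 29·(-18))/527 = -470/527; c₀ = (171·(-18) − 29·(-124))/527 = 518/527.

c₁ = -0.892, c₀ = 0.983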